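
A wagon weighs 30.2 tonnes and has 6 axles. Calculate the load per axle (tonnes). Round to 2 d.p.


Load per axle = total weight / number of axles
Load = 30.2 / 6
Load = 5.03 tonnes

5.03


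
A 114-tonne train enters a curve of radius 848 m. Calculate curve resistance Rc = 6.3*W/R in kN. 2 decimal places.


Rc = 6.3 * W / R
Rc = 6.3 * 114 / 848
Rc = 718.2 / 848
Rc = 0.85 kN

0.85


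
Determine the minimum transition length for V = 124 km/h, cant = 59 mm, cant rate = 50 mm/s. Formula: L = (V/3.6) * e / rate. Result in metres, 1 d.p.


Convert speed: V = 124 / 3.6 = 34.4444 m/s
L = 34.4444 * 59 / 50
L = 2032.2222 / 50
L = 40.6 m

40.6


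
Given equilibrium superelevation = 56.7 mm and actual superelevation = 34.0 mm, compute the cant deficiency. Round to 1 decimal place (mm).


Cant deficiency = equilibrium cant - actual cant
CD = 56.7 - 34.0
CD = 22.7 mm

22.7


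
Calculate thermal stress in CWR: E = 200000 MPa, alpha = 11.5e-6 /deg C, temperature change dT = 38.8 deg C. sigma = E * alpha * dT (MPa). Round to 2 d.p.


sigma = E * alpha * dT
sigma = 200000 * 11.5e-6 * 38.8
sigma = 2.3 * 38.8
sigma = 89.24 MPa

89.24


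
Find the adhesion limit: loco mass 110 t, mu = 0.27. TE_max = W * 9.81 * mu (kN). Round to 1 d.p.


TE_max = W * g * mu
TE_max = 110 * 9.81 * 0.27
TE_max = 1079.1 * 0.27
TE_max = 291.4 kN

291.4


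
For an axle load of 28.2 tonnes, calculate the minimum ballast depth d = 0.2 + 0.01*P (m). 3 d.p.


d = 0.2 + 0.01 * 28.2
d = 0.2 + 0.282
d = 0.482 m

0.482


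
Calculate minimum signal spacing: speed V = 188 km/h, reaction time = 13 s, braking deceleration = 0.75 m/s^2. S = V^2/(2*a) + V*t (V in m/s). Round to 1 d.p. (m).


V = 188 / 3.6 = 52.2222 m/s
Braking distance = 52.2222^2 / (2*0.75) = 1818.107 m
Sighting distance = 52.2222 * 13 = 678.8889 m
S = 1818.107 + 678.8889 = 2497.0 m

2497.0


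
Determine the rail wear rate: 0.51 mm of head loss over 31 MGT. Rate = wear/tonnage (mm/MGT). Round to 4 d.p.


Wear rate = total wear / cumulative tonnage
Rate = 0.51 / 31
Rate = 0.0165 mm/MGT

0.0165


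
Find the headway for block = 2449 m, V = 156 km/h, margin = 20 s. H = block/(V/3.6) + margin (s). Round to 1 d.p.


V = 156 / 3.6 = 43.3333 m/s
Block traversal time = 2449 / 43.3333 = 56.5154 s
Headway = 56.5154 + 20
Headway = 76.5 s

76.5


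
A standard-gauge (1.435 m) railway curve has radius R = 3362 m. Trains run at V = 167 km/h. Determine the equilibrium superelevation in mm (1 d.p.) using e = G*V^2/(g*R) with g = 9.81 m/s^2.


Convert speed: V = 167 / 3.6 = 46.3889 m/s
Apply formula: e = 1.435 * 46.3889^2 / (9.81 * 3362)
e = 1.435 * 2151.929 / 32981.22
e = 0.09363 m = 93.6 mm

93.6


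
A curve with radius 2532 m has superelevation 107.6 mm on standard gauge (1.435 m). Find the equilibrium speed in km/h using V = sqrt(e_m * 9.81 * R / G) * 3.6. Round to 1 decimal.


Convert cant: e = 107.6 mm = 0.1076 m
V_ms = sqrt(0.1076 * 9.81 * 2532 / 1.435)
V_ms = sqrt(1862.486266) = 43.1565 m/s
V = 43.1565 * 3.6 = 155.4 km/h

155.4


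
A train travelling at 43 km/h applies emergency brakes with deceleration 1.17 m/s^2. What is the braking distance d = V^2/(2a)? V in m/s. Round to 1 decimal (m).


Convert speed: V = 43 / 3.6 = 11.9444 m/s
V^2 = 142.6698
d = 142.6698 / (2 * 1.17)
d = 142.6698 / 2.34
d = 61.0 m

61.0


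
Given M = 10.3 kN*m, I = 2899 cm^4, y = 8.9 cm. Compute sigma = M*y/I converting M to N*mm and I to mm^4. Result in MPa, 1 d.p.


Convert units:
M = 10.3 kN*m = 10300000 N*mm
y = 8.9 cm = 89 mm
I = 2899 cm^4 = 28990000 mm^4
sigma = 10300000 * 89 / 28990000
sigma = 31.6 MPa

31.6


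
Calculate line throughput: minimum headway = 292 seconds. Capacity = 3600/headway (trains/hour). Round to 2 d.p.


Capacity = 3600 / headway
Capacity = 3600 / 292
Capacity = 12.33 trains/hour

12.33


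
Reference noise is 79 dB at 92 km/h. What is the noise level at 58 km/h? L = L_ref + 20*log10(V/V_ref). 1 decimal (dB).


V/V_ref = 58 / 92 = 0.630435
log10(0.630435) = -0.20036
20 * -0.20036 = -4.0072
L = 79 + -4.0072 = 75.0 dB

75.0


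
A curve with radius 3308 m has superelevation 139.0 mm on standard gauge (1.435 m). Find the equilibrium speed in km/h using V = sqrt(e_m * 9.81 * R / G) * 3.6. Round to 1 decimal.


Convert cant: e = 139.0 mm = 0.1390 m
V_ms = sqrt(0.1390 * 9.81 * 3308 / 1.435)
V_ms = sqrt(3143.383777) = 56.0659 m/s
V = 56.0659 * 3.6 = 201.8 km/h

201.8


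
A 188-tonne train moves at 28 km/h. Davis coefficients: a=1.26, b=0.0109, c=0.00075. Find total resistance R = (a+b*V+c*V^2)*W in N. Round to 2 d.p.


b*V = 0.0109 * 28 = 0.3052
c*V^2 = 0.00075 * 784 = 0.588
R_per_t = 1.26 + 0.3052 + 0.588 = 2.1532 N/t
R_total = 2.1532 * 188 = 404.80 N

404.80


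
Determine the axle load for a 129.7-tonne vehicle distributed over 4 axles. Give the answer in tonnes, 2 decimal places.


Load per axle = total weight / number of axles
Load = 129.7 / 4
Load = 32.43 tonnes

32.43


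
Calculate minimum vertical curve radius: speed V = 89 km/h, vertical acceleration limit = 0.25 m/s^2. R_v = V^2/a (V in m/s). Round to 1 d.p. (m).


Convert speed: V = 89 / 3.6 = 24.7222 m/s
V^2 = 611.1883 m^2/s^2
R_v = 611.1883 / 0.25
R_v = 2444.8 m

2444.8


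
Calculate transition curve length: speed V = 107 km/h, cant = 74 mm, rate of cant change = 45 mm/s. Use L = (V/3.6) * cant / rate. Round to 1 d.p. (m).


Convert speed: V = 107 / 3.6 = 29.7222 m/s
L = 29.7222 * 74 / 45
L = 2199.4444 / 45
L = 48.9 m

48.9


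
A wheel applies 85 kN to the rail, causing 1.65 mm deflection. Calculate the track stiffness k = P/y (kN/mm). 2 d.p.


Track stiffness k = P / y
k = 85 / 1.65
k = 51.52 kN/mm

51.52


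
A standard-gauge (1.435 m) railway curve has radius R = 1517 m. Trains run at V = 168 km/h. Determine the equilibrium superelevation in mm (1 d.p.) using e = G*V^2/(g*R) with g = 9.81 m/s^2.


Convert speed: V = 168 / 3.6 = 46.6667 m/s
Apply formula: e = 1.435 * 46.6667^2 / (9.81 * 1517)
e = 1.435 * 2177.7778 / 14881.77
e = 0.209996 m = 210.0 mm

210.0


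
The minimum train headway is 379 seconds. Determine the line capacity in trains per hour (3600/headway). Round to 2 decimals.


Capacity = 3600 / headway
Capacity = 3600 / 379
Capacity = 9.50 trains/hour

9.50


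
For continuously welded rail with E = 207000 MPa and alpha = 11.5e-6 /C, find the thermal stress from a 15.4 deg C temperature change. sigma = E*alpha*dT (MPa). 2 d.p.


sigma = E * alpha * dT
sigma = 207000 * 11.5e-6 * 15.4
sigma = 2.3805 * 15.4
sigma = 36.66 MPa

36.66


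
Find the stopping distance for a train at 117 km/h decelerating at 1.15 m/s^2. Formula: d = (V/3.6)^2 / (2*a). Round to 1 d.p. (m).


Convert speed: V = 117 / 3.6 = 32.5 m/s
V^2 = 1056.25
d = 1056.25 / (2 * 1.15)
d = 1056.25 / 2.3
d = 459.2 m

459.2


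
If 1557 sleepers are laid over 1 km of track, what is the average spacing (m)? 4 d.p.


Spacing = 1000 m / number of sleepers
Spacing = 1000 / 1557
Spacing = 0.6423 m

0.6423


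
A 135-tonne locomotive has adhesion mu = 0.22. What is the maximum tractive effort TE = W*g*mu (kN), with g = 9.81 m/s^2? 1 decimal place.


TE_max = W * g * mu
TE_max = 135 * 9.81 * 0.22
TE_max = 1324.35 * 0.22
TE_max = 291.4 kN

291.4


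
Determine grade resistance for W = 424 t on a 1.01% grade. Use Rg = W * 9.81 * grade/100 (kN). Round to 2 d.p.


Rg = W * 9.81 * grade / 100
Rg = 424 * 9.81 * 1.01 / 100
Rg = 4159.44 * 0.0101
Rg = 42.01 kN

42.01


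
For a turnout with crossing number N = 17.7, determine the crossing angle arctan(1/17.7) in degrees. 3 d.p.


1/N = 1/17.7 = 0.056497
angle = arctan(0.056497) = 0.056437 rad
angle = 0.056437 * 180/pi = 3.234 degrees

3.234


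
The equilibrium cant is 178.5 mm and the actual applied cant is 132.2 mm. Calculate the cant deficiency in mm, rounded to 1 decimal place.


Cant deficiency = equilibrium cant - actual cant
CD = 178.5 - 132.2
CD = 46.3 mm

46.3


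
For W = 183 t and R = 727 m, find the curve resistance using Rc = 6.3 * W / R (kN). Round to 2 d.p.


Rc = 6.3 * W / R
Rc = 6.3 * 183 / 727
Rc = 1152.9 / 727
Rc = 1.59 kN

1.59


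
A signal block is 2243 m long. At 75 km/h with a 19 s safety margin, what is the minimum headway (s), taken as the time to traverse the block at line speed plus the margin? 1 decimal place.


V = 75 / 3.6 = 20.8333 m/s
Block traversal time = 2243 / 20.8333 = 107.664 s
Headway = 107.664 + 19
Headway = 126.7 s

126.7


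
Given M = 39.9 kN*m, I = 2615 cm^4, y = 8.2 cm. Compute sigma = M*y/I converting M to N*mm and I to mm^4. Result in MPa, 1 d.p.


Convert units:
M = 39.9 kN*m = 39900000 N*mm
y = 8.2 cm = 82 mm
I = 2615 cm^4 = 26150000 mm^4
sigma = 39900000 * 82 / 26150000
sigma = 125.1 MPa

125.1


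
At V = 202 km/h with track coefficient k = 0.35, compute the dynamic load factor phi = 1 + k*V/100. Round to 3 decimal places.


phi = 1 + k * V / 100
phi = 1 + 0.35 * 202 / 100
phi = 1 + 0.707
phi = 1.707

1.707


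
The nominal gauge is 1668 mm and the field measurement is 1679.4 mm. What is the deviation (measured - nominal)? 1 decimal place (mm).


Deviation = measured - nominal
Deviation = 1679.4 - 1668
Deviation = 11.4 mm

11.4


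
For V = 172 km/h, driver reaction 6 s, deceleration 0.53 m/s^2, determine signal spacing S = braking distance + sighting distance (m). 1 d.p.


V = 172 / 3.6 = 47.7778 m/s
Braking distance = 47.7778^2 / (2*0.53) = 2153.5057 m
Sighting distance = 47.7778 * 6 = 286.6667 m
S = 2153.5057 + 286.6667 = 2440.2 m

2440.2


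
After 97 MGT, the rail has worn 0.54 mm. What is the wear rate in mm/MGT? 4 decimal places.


Wear rate = total wear / cumulative tonnage
Rate = 0.54 / 97
Rate = 0.0056 mm/MGT

0.0056


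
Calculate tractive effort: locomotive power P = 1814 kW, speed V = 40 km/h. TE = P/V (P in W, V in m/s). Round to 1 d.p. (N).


Convert: P = 1814 kW = 1814000 W
V = 40 / 3.6 = 11.1111 m/s
TE = 1814000 / 11.1111
TE = 163260.0 N

163260.0


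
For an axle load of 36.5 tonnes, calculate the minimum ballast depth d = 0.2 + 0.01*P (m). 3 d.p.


d = 0.2 + 0.01 * 36.5
d = 0.2 + 0.365
d = 0.565 m

0.565


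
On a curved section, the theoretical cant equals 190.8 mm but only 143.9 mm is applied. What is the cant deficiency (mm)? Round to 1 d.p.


Cant deficiency = equilibrium cant - actual cant
CD = 190.8 - 143.9
CD = 46.9 mm

46.9


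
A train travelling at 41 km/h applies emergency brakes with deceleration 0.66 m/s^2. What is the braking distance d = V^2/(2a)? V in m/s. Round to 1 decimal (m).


Convert speed: V = 41 / 3.6 = 11.3889 m/s
V^2 = 129.7068
d = 129.7068 / (2 * 0.66)
d = 129.7068 / 1.32
d = 98.3 m

98.3


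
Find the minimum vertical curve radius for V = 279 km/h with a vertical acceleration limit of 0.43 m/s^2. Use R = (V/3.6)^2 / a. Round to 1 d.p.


Convert speed: V = 279 / 3.6 = 77.5 m/s
V^2 = 6006.25 m^2/s^2
R_v = 6006.25 / 0.43
R_v = 13968.0 m

13968.0


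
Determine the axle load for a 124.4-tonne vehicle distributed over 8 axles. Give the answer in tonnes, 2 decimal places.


Load per axle = total weight / number of axles
Load = 124.4 / 8
Load = 15.55 tonnes

15.55


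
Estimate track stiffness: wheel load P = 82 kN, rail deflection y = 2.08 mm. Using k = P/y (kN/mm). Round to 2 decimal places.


Track stiffness k = P / y
k = 82 / 2.08
k = 39.42 kN/mm

39.42


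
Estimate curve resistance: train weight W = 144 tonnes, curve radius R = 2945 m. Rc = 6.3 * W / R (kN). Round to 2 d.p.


Rc = 6.3 * W / R
Rc = 6.3 * 144 / 2945
Rc = 907.2 / 2945
Rc = 0.31 kN

0.31


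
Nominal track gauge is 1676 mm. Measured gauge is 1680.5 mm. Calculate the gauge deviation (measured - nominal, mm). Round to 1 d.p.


Deviation = measured - nominal
Deviation = 1680.5 - 1676
Deviation = 4.5 mm

4.5


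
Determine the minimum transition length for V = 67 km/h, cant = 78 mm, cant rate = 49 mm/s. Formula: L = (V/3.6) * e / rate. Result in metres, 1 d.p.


Convert speed: V = 67 / 3.6 = 18.6111 m/s
L = 18.6111 * 78 / 49
L = 1451.6667 / 49
L = 29.6 m

29.6


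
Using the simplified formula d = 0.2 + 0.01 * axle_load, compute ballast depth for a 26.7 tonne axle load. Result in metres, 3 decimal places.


d = 0.2 + 0.01 * 26.7
d = 0.2 + 0.267
d = 0.467 m

0.467


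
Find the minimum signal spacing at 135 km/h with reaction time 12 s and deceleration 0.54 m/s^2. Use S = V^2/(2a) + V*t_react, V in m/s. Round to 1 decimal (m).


V = 135 / 3.6 = 37.5 m/s
Braking distance = 37.5^2 / (2*0.54) = 1302.0833 m
Sighting distance = 37.5 * 12 = 450.0 m
S = 1302.0833 + 450.0 = 1752.1 m

1752.1


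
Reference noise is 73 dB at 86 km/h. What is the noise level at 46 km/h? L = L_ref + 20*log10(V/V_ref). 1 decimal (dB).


V/V_ref = 46 / 86 = 0.534884
log10(0.534884) = -0.271741
20 * -0.271741 = -5.4348
L = 73 + -5.4348 = 67.6 dB

67.6


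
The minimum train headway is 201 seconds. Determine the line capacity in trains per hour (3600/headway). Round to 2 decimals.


Capacity = 3600 / headway
Capacity = 3600 / 201
Capacity = 17.91 trains/hour

17.91


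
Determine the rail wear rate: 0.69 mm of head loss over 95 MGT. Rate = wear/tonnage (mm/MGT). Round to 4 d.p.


Wear rate = total wear / cumulative tonnage
Rate = 0.69 / 95
Rate = 0.0073 mm/MGT

0.0073


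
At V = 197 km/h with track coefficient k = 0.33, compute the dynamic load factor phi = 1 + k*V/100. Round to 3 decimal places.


phi = 1 + k * V / 100
phi = 1 + 0.33 * 197 / 100
phi = 1 + 0.6501
phi = 1.650

1.650


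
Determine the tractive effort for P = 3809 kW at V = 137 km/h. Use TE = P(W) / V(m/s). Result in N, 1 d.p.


Convert: P = 3809 kW = 3809000 W
V = 137 / 3.6 = 38.0556 m/s
TE = 3809000 / 38.0556
TE = 100090.5 N

100090.5


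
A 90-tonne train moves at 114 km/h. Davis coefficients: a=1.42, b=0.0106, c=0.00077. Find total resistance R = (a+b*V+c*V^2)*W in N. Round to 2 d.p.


b*V = 0.0106 * 114 = 1.2084
c*V^2 = 0.00077 * 12996 = 10.00692
R_per_t = 1.42 + 1.2084 + 10.00692 = 12.63532 N/t
R_total = 12.63532 * 90 = 1137.18 N

1137.18


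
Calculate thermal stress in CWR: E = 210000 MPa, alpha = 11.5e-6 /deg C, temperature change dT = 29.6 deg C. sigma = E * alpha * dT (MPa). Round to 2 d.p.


sigma = E * alpha * dT
sigma = 210000 * 11.5e-6 * 29.6
sigma = 2.415 * 29.6
sigma = 71.48 MPa

71.48


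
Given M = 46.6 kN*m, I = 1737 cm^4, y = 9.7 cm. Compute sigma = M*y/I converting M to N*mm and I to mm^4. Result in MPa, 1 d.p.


Convert units:
M = 46.6 kN*m = 46600000 N*mm
y = 9.7 cm = 97 mm
I = 1737 cm^4 = 17370000 mm^4
sigma = 46600000 * 97 / 17370000
sigma = 260.2 MPa

260.2


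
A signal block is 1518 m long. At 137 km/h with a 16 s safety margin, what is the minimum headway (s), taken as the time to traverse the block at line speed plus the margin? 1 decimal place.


V = 137 / 3.6 = 38.0556 m/s
Block traversal time = 1518 / 38.0556 = 39.8891 s
Headway = 39.8891 + 16
Headway = 55.9 s

55.9


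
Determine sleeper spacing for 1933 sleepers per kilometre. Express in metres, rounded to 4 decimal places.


Spacing = 1000 m / number of sleepers
Spacing = 1000 / 1933
Spacing = 0.5173 m

0.5173


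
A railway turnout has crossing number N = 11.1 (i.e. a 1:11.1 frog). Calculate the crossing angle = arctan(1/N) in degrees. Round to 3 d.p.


1/N = 1/11.1 = 0.09009
angle = arctan(0.09009) = 0.089848 rad
angle = 0.089848 * 180/pi = 5.148 degrees

5.148


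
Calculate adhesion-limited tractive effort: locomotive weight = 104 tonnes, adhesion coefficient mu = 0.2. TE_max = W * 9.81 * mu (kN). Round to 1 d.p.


TE_max = W * g * mu
TE_max = 104 * 9.81 * 0.2
TE_max = 1020.24 * 0.2
TE_max = 204.0 kN

204.0


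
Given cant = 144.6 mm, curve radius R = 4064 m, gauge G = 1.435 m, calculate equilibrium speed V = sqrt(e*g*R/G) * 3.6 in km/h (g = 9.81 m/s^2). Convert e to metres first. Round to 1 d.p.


Convert cant: e = 144.6 mm = 0.1446 m
V_ms = sqrt(0.1446 * 9.81 * 4064 / 1.435)
V_ms = sqrt(4017.344714) = 63.3825 m/s
V = 63.3825 * 3.6 = 228.2 km/h

228.2


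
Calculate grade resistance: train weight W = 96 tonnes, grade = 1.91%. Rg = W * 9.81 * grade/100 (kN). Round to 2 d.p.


Rg = W * 9.81 * grade / 100
Rg = 96 * 9.81 * 1.91 / 100
Rg = 941.76 * 0.0191
Rg = 17.99 kN

17.99


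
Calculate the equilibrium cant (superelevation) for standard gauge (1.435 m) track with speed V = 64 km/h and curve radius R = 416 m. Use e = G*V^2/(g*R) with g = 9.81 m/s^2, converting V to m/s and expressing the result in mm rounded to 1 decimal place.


Convert speed: V = 64 / 3.6 = 17.7778 m/s
Apply formula: e = 1.435 * 17.7778^2 / (9.81 * 416)
e = 1.435 * 316.0494 / 4080.96
e = 0.111133 m = 111.1 mm

111.1


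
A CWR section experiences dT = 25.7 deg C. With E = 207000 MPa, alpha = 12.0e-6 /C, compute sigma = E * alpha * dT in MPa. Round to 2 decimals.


sigma = E * alpha * dT
sigma = 207000 * 12.0e-6 * 25.7
sigma = 2.484 * 25.7
sigma = 63.84 MPa

63.84


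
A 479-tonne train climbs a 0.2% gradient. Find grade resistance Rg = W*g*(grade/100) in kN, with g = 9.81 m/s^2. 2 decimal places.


Rg = W * 9.81 * grade / 100
Rg = 479 * 9.81 * 0.2 / 100
Rg = 4698.99 * 0.002
Rg = 9.40 kN

9.40


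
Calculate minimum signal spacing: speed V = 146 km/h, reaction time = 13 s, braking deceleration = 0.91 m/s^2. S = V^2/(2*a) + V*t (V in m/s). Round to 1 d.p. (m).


V = 146 / 3.6 = 40.5556 m/s
Braking distance = 40.5556^2 / (2*0.91) = 903.7105 m
Sighting distance = 40.5556 * 13 = 527.2222 m
S = 903.7105 + 527.2222 = 1430.9 m

1430.9


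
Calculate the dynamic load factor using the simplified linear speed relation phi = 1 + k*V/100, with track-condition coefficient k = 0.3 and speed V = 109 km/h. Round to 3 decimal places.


phi = 1 + k * V / 100
phi = 1 + 0.3 * 109 / 100
phi = 1 + 0.327
phi = 1.327

1.327


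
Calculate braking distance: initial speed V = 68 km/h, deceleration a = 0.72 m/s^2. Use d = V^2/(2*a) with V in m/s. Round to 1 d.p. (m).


Convert speed: V = 68 / 3.6 = 18.8889 m/s
V^2 = 356.7901
d = 356.7901 / (2 * 0.72)
d = 356.7901 / 1.44
d = 247.8 m

247.8


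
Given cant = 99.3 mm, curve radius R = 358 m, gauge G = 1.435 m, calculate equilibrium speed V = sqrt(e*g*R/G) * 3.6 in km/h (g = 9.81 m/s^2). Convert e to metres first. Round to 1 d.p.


Convert cant: e = 99.3 mm = 0.0993 m
V_ms = sqrt(0.0993 * 9.81 * 358 / 1.435)
V_ms = sqrt(243.024121) = 15.5892 m/s
V = 15.5892 * 3.6 = 56.1 km/h

56.1


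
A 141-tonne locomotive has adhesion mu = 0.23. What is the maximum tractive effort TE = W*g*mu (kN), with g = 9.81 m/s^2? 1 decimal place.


TE_max = W * g * mu
TE_max = 141 * 9.81 * 0.23
TE_max = 1383.21 * 0.23
TE_max = 318.1 kN

318.1


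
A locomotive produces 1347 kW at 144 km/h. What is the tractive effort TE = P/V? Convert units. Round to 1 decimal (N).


Convert: P = 1347 kW = 1347000 W
V = 144 / 3.6 = 40.0 m/s
TE = 1347000 / 40.0
TE = 33675.0 N

33675.0


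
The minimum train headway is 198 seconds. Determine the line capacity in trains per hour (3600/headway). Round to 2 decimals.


Capacity = 3600 / headway
Capacity = 3600 / 198
Capacity = 18.18 trains/hour

18.18


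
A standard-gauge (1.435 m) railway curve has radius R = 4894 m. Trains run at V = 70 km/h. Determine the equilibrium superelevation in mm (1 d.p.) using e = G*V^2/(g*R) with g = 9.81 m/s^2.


Convert speed: V = 70 / 3.6 = 19.4444 m/s
Apply formula: e = 1.435 * 19.4444^2 / (9.81 * 4894)
e = 1.435 * 378.0864 / 48010.14
e = 0.011301 m = 11.3 mm

11.3


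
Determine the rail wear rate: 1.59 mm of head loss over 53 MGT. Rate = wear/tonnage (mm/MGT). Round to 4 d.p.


Wear rate = total wear / cumulative tonnage
Rate = 1.59 / 53
Rate = 0.0300 mm/MGT

0.0300


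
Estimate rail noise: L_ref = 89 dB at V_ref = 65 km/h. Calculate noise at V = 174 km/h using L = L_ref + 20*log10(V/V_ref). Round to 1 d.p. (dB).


V/V_ref = 174 / 65 = 2.676923
log10(2.676923) = 0.427636
20 * 0.427636 = 8.5527
L = 89 + 8.5527 = 97.6 dB

97.6


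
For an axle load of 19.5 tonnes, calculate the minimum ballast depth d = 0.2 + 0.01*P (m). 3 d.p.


d = 0.2 + 0.01 * 19.5
d = 0.2 + 0.195
d = 0.395 m

0.395


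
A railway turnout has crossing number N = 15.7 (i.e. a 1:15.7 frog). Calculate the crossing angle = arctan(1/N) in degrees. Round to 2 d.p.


1/N = 1/15.7 = 0.063694
angle = arctan(0.063694) = 0.063608 rad
angle = 0.063608 * 180/pi = 3.64 degrees

3.64


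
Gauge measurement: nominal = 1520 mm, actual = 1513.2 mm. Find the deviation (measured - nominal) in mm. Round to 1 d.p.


Deviation = measured - nominal
Deviation = 1513.2 - 1520
Deviation = -6.8 mm

-6.8


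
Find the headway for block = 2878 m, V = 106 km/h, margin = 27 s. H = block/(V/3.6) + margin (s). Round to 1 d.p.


V = 106 / 3.6 = 29.4444 m/s
Block traversal time = 2878 / 29.4444 = 97.7434 s
Headway = 97.7434 + 27
Headway = 124.7 s

124.7


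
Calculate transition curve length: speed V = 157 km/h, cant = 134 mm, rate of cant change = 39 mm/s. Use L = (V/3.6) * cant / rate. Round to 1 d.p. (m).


Convert speed: V = 157 / 3.6 = 43.6111 m/s
L = 43.6111 * 134 / 39
L = 5843.8889 / 39
L = 149.8 m

149.8


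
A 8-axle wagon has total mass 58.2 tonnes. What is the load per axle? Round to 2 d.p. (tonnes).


Load per axle = total weight / number of axles
Load = 58.2 / 8
Load = 7.28 tonnes

7.28


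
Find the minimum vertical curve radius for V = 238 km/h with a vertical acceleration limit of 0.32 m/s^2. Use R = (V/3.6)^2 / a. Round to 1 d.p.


Convert speed: V = 238 / 3.6 = 66.1111 m/s
V^2 = 4370.679 m^2/s^2
R_v = 4370.679 / 0.32
R_v = 13658.4 m

13658.4


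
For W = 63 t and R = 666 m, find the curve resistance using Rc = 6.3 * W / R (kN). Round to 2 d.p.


Rc = 6.3 * W / R
Rc = 6.3 * 63 / 666
Rc = 396.9 / 666
Rc = 0.60 kN

0.60


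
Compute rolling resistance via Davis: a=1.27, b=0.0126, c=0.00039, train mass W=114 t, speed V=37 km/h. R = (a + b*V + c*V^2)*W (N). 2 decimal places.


b*V = 0.0126 * 37 = 0.4662
c*V^2 = 0.00039 * 1369 = 0.53391
R_per_t = 1.27 + 0.4662 + 0.53391 = 2.27011 N/t
R_total = 2.27011 * 114 = 258.79 N

258.79


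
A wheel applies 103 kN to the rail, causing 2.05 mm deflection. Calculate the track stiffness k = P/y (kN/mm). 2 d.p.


Track stiffness k = P / y
k = 103 / 2.05
k = 50.24 kN/mm

50.24


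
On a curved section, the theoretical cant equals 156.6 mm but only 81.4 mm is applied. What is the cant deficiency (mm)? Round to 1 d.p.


Cant deficiency = equilibrium cant - actual cant
CD = 156.6 - 81.4
CD = 75.2 mm

75.2


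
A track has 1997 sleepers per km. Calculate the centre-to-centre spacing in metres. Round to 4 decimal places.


Spacing = 1000 m / number of sleepers
Spacing = 1000 / 1997
Spacing = 0.5008 m

0.5008


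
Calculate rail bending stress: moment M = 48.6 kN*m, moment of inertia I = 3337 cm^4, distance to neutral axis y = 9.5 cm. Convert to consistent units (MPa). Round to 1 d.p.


Convert units:
M = 48.6 kN*m = 48600000 N*mm
y = 9.5 cm = 95 mm
I = 3337 cm^4 = 33370000 mm^4
sigma = 48600000 * 95 / 33370000
sigma = 138.4 MPa

138.4


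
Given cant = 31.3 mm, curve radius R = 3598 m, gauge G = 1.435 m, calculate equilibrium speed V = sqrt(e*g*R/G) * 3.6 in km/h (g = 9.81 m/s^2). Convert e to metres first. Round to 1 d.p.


Convert cant: e = 31.3 mm = 0.0313 m
V_ms = sqrt(0.0313 * 9.81 * 3598 / 1.435)
V_ms = sqrt(769.879229) = 27.7467 m/s
V = 27.7467 * 3.6 = 99.9 km/h

99.9


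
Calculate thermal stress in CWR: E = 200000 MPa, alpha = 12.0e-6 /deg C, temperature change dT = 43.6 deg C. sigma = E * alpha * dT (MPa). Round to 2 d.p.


sigma = E * alpha * dT
sigma = 200000 * 12.0e-6 * 43.6
sigma = 2.4 * 43.6
sigma = 104.64 MPa

104.64


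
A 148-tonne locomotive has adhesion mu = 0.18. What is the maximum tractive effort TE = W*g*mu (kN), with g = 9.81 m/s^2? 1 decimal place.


TE_max = W * g * mu
TE_max = 148 * 9.81 * 0.18
TE_max = 1451.88 * 0.18
TE_max = 261.3 kN

261.3


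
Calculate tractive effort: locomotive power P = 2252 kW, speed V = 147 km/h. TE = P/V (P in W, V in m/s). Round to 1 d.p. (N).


Convert: P = 2252 kW = 2252000 W
V = 147 / 3.6 = 40.8333 m/s
TE = 2252000 / 40.8333
TE = 55151.0 N

55151.0


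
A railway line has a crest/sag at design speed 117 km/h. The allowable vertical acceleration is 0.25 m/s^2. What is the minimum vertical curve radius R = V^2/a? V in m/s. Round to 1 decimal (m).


Convert speed: V = 117 / 3.6 = 32.5 m/s
V^2 = 1056.25 m^2/s^2
R_v = 1056.25 / 0.25
R_v = 4225.0 m

4225.0


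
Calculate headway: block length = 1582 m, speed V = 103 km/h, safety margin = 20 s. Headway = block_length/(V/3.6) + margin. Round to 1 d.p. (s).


V = 103 / 3.6 = 28.6111 m/s
Block traversal time = 1582 / 28.6111 = 55.2932 s
Headway = 55.2932 + 20
Headway = 75.3 s

75.3


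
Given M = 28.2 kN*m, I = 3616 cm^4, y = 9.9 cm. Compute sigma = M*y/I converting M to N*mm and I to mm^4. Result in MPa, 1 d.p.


Convert units:
M = 28.2 kN*m = 28200000 N*mm
y = 9.9 cm = 99 mm
I = 3616 cm^4 = 36160000 mm^4
sigma = 28200000 * 99 / 36160000
sigma = 77.2 MPa

77.2


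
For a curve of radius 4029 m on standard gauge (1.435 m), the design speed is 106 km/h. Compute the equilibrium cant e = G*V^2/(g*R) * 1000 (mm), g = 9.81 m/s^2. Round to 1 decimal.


Convert speed: V = 106 / 3.6 = 29.4444 m/s
Apply formula: e = 1.435 * 29.4444^2 / (9.81 * 4029)
e = 1.435 * 866.9753 / 39524.49
e = 0.031477 m = 31.5 mm

31.5


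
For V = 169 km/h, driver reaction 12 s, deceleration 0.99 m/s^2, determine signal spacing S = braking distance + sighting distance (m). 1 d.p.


V = 169 / 3.6 = 46.9444 m/s
Braking distance = 46.9444^2 / (2*0.99) = 1113.0206 m
Sighting distance = 46.9444 * 12 = 563.3333 m
S = 1113.0206 + 563.3333 = 1676.4 m

1676.4


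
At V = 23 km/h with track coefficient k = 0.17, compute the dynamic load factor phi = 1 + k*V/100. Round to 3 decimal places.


phi = 1 + k * V / 100
phi = 1 + 0.17 * 23 / 100
phi = 1 + 0.0391
phi = 1.039

1.039


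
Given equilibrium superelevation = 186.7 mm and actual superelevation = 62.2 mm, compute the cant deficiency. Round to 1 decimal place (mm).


Cant deficiency = equilibrium cant - actual cant
CD = 186.7 - 62.2
CD = 124.5 mm

124.5


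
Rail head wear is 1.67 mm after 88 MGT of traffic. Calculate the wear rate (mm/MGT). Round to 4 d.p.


Wear rate = total wear / cumulative tonnage
Rate = 1.67 / 88
Rate = 0.0190 mm/MGT

0.0190


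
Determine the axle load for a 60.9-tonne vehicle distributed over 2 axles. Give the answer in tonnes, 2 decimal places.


Load per axle = total weight / number of axles
Load = 60.9 / 2
Load = 30.45 tonnes

30.45


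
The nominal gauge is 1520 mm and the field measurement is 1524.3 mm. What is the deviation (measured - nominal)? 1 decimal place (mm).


Deviation = measured - nominal
Deviation = 1524.3 - 1520
Deviation = 4.3 mm

4.3


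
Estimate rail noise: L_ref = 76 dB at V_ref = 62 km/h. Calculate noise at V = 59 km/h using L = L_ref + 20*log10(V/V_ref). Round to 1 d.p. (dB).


V/V_ref = 59 / 62 = 0.951613
log10(0.951613) = -0.02154
20 * -0.02154 = -0.4308
L = 76 + -0.4308 = 75.6 dB

75.6


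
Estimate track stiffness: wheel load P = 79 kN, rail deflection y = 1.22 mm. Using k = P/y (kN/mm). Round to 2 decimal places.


Track stiffness k = P / y
k = 79 / 1.22
k = 64.75 kN/mm

64.75


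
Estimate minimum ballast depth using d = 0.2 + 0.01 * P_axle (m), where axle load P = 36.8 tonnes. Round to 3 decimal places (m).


d = 0.2 + 0.01 * 36.8
d = 0.2 + 0.368
d = 0.568 m

0.568


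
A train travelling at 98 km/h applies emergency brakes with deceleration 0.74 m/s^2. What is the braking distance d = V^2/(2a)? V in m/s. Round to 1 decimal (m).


Convert speed: V = 98 / 3.6 = 27.2222 m/s
V^2 = 741.0494
d = 741.0494 / (2 * 0.74)
d = 741.0494 / 1.48
d = 500.7 m

500.7


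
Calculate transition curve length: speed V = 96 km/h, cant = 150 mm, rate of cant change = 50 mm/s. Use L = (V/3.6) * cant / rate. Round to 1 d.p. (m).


Convert speed: V = 96 / 3.6 = 26.6667 m/s
L = 26.6667 * 150 / 50
L = 4000.0 / 50
L = 80.0 m

80.0


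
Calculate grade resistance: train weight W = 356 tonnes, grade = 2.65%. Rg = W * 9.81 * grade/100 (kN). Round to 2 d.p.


Rg = W * 9.81 * grade / 100
Rg = 356 * 9.81 * 2.65 / 100
Rg = 3492.36 * 0.0265
Rg = 92.55 kN

92.55


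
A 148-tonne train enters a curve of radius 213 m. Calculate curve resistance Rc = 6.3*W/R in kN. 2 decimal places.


Rc = 6.3 * W / R
Rc = 6.3 * 148 / 213
Rc = 932.4 / 213
Rc = 4.38 kN

4.38


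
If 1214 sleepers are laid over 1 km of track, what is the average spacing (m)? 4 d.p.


Spacing = 1000 m / number of sleepers
Spacing = 1000 / 1214
Spacing = 0.8237 m

0.8237


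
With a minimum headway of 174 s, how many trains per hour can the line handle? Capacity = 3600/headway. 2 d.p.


Capacity = 3600 / headway
Capacity = 3600 / 174
Capacity = 20.69 trains/hour

20.69


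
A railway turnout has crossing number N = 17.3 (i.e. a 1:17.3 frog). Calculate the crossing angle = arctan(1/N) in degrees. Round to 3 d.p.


1/N = 1/17.3 = 0.057803
angle = arctan(0.057803) = 0.057739 rad
angle = 0.057739 * 180/pi = 3.308 degrees

3.308


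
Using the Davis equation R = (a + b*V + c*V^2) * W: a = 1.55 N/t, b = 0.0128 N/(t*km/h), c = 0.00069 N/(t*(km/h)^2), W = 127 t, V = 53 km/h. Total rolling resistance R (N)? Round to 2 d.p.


b*V = 0.0128 * 53 = 0.6784
c*V^2 = 0.00069 * 2809 = 1.93821
R_per_t = 1.55 + 0.6784 + 1.93821 = 4.16661 N/t
R_total = 4.16661 * 127 = 529.16 N

529.16


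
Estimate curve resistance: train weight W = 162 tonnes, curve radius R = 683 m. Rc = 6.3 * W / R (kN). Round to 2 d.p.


Rc = 6.3 * W / R
Rc = 6.3 * 162 / 683
Rc = 1020.6 / 683
Rc = 1.49 kN

1.49


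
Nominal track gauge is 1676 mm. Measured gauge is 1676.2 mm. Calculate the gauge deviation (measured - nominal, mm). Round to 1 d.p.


Deviation = measured - nominal
Deviation = 1676.2 - 1676
Deviation = 0.2 mm

0.2


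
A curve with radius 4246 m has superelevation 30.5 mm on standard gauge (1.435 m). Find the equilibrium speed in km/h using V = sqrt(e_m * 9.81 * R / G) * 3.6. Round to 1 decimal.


Convert cant: e = 30.5 mm = 0.0305 m
V_ms = sqrt(0.0305 * 9.81 * 4246 / 1.435)
V_ms = sqrt(885.313192) = 29.7542 m/s
V = 29.7542 * 3.6 = 107.1 km/h

107.1


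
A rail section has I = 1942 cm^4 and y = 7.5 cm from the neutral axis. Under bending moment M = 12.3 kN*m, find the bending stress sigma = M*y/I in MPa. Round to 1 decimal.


Convert units:
M = 12.3 kN*m = 12300000 N*mm
y = 7.5 cm = 75 mm
I = 1942 cm^4 = 19420000 mm^4
sigma = 12300000 * 75 / 19420000
sigma = 47.5 MPa

47.5


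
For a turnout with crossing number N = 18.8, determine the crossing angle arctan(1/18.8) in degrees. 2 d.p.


1/N = 1/18.8 = 0.053191
angle = arctan(0.053191) = 0.053141 rad
angle = 0.053141 * 180/pi = 3.04 degrees

3.04


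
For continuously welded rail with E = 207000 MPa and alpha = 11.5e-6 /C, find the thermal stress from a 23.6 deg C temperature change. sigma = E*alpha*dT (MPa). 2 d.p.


sigma = E * alpha * dT
sigma = 207000 * 11.5e-6 * 23.6
sigma = 2.3805 * 23.6
sigma = 56.18 MPa

56.18


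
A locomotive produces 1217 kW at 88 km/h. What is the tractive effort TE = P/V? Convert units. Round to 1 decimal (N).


Convert: P = 1217 kW = 1217000 W
V = 88 / 3.6 = 24.4444 m/s
TE = 1217000 / 24.4444
TE = 49786.4 N

49786.4


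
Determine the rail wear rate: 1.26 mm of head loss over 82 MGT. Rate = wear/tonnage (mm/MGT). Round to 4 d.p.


Wear rate = total wear / cumulative tonnage
Rate = 1.26 / 82
Rate = 0.0154 mm/MGT

0.0154


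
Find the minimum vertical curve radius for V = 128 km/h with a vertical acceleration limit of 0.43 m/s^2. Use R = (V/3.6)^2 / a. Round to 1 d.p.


Convert speed: V = 128 / 3.6 = 35.5556 m/s
V^2 = 1264.1975 m^2/s^2
R_v = 1264.1975 / 0.43
R_v = 2940.0 m

2940.0


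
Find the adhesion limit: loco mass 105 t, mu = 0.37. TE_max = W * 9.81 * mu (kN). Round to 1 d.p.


TE_max = W * g * mu
TE_max = 105 * 9.81 * 0.37
TE_max = 1030.05 * 0.37
TE_max = 381.1 kN

381.1


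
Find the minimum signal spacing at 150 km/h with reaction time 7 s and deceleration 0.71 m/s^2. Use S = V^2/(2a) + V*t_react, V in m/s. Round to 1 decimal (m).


V = 150 / 3.6 = 41.6667 m/s
Braking distance = 41.6667^2 / (2*0.71) = 1222.6135 m
Sighting distance = 41.6667 * 7 = 291.6667 m
S = 1222.6135 + 291.6667 = 1514.3 m

1514.3


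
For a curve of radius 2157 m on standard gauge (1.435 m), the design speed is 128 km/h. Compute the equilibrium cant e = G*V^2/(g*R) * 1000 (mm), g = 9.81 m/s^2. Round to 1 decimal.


Convert speed: V = 128 / 3.6 = 35.5556 m/s
Apply formula: e = 1.435 * 35.5556^2 / (9.81 * 2157)
e = 1.435 * 1264.1975 / 21160.17
e = 0.085733 m = 85.7 mm

85.7


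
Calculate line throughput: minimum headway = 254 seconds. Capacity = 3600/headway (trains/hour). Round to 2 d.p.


Capacity = 3600 / headway
Capacity = 3600 / 254
Capacity = 14.17 trains/hour

14.17


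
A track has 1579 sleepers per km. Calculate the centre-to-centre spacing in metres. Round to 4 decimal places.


Spacing = 1000 m / number of sleepers
Spacing = 1000 / 1579
Spacing = 0.6333 m

0.6333


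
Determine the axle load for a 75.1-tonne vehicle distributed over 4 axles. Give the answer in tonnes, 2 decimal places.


Load per axle = total weight / number of axles
Load = 75.1 / 4
Load = 18.78 tonnes

18.78


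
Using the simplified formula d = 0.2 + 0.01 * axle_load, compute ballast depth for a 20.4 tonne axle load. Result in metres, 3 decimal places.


d = 0.2 + 0.01 * 20.4
d = 0.2 + 0.204
d = 0.404 m

0.404


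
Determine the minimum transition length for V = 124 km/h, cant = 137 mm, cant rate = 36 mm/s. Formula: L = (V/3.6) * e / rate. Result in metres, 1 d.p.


Convert speed: V = 124 / 3.6 = 34.4444 m/s
L = 34.4444 * 137 / 36
L = 4718.8889 / 36
L = 131.1 m

131.1


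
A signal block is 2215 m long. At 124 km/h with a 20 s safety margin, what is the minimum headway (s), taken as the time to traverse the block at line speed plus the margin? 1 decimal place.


V = 124 / 3.6 = 34.4444 m/s
Block traversal time = 2215 / 34.4444 = 64.3065 s
Headway = 64.3065 + 20
Headway = 84.3 s

84.3


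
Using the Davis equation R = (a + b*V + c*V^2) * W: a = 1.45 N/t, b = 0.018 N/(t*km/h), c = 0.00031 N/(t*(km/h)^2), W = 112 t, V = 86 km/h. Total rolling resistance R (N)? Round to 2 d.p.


b*V = 0.018 * 86 = 1.548
c*V^2 = 0.00031 * 7396 = 2.29276
R_per_t = 1.45 + 1.548 + 2.29276 = 5.29076 N/t
R_total = 5.29076 * 112 = 592.57 N

592.57


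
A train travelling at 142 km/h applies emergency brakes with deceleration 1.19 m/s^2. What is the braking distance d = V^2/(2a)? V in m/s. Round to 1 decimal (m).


Convert speed: V = 142 / 3.6 = 39.4444 m/s
V^2 = 1555.8642
d = 1555.8642 / (2 * 1.19)
d = 1555.8642 / 2.38
d = 653.7 m

653.7


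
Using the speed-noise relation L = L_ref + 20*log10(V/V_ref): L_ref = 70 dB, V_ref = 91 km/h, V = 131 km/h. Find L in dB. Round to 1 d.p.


V/V_ref = 131 / 91 = 1.43956
log10(1.43956) = 0.15823
20 * 0.15823 = 3.1646
L = 70 + 3.1646 = 73.2 dB

73.2


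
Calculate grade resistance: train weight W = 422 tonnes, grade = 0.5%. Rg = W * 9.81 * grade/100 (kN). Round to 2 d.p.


Rg = W * 9.81 * grade / 100
Rg = 422 * 9.81 * 0.5 / 100
Rg = 4139.82 * 0.005
Rg = 20.70 kN

20.70


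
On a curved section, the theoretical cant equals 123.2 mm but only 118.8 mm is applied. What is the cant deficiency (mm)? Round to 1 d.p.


Cant deficiency = equilibrium cant - actual cant
CD = 123.2 - 118.8
CD = 4.4 mm

4.4


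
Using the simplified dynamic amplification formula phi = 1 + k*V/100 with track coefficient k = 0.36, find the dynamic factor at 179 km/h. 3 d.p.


phi = 1 + k * V / 100
phi = 1 + 0.36 * 179 / 100
phi = 1 + 0.6444
phi = 1.644

1.644


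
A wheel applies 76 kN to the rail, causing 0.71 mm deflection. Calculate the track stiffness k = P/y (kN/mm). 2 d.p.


Track stiffness k = P / y
k = 76 / 0.71
k = 107.04 kN/mm

107.04


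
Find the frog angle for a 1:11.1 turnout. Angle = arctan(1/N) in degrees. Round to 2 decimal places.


1/N = 1/11.1 = 0.09009
angle = arctan(0.09009) = 0.089848 rad
angle = 0.089848 * 180/pi = 5.15 degrees

5.15


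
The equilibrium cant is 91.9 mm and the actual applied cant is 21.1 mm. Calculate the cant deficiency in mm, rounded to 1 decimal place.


Cant deficiency = equilibrium cant - actual cant
CD = 91.9 - 21.1
CD = 70.8 mm

70.8


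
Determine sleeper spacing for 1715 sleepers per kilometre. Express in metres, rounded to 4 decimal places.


Spacing = 1000 m / number of sleepers
Spacing = 1000 / 1715
Spacing = 0.5831 m

0.5831


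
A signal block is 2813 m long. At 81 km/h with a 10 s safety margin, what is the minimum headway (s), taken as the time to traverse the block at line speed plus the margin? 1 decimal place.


V = 81 / 3.6 = 22.5 m/s
Block traversal time = 2813 / 22.5 = 125.0222 s
Headway = 125.0222 + 10
Headway = 135.0 s

135.0


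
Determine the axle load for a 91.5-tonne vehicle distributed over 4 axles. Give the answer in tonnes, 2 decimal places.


Load per axle = total weight / number of axles
Load = 91.5 / 4
Load = 22.88 tonnes

22.88


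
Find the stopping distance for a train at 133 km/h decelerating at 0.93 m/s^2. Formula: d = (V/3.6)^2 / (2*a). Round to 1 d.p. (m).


Convert speed: V = 133 / 3.6 = 36.9444 m/s
V^2 = 1364.892
d = 1364.892 / (2 * 0.93)
d = 1364.892 / 1.86
d = 733.8 m

733.8


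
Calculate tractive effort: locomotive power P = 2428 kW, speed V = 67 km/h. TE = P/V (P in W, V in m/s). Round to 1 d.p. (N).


Convert: P = 2428 kW = 2428000 W
V = 67 / 3.6 = 18.6111 m/s
TE = 2428000 / 18.6111
TE = 130459.7 N

130459.7


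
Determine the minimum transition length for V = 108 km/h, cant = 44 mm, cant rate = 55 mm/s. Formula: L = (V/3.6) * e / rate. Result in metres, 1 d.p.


Convert speed: V = 108 / 3.6 = 30.0 m/s
L = 30.0 * 44 / 55
L = 1320.0 / 55
L = 24.0 m

24.0


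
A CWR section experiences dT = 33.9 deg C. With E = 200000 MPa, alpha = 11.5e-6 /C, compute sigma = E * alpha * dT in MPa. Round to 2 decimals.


sigma = E * alpha * dT
sigma = 200000 * 11.5e-6 * 33.9
sigma = 2.3 * 33.9
sigma = 77.97 MPa

77.97


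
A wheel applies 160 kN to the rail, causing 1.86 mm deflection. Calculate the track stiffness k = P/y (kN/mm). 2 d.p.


Track stiffness k = P / y
k = 160 / 1.86
k = 86.02 kN/mm

86.02


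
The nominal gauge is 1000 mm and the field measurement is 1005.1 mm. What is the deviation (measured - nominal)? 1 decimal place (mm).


Deviation = measured - nominal
Deviation = 1005.1 - 1000
Deviation = 5.1 mm

5.1


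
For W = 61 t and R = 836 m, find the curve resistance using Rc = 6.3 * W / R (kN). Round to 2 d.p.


Rc = 6.3 * W / R
Rc = 6.3 * 61 / 836
Rc = 384.3 / 836
Rc = 0.46 kN

0.46


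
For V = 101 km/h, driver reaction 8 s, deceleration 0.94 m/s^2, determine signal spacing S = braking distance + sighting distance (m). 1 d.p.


V = 101 / 3.6 = 28.0556 m/s
Braking distance = 28.0556^2 / (2*0.94) = 418.6778 m
Sighting distance = 28.0556 * 8 = 224.4444 m
S = 418.6778 + 224.4444 = 643.1 m

643.1


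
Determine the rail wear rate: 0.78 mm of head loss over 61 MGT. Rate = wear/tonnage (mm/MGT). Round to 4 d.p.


Wear rate = total wear / cumulative tonnage
Rate = 0.78 / 61
Rate = 0.0128 mm/MGT

0.0128


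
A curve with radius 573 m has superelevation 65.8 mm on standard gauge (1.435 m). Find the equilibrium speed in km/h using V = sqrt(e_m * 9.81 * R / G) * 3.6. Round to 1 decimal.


Convert cant: e = 65.8 mm = 0.0658 m
V_ms = sqrt(0.0658 * 9.81 * 573 / 1.435)
V_ms = sqrt(257.749376) = 16.0546 m/s
V = 16.0546 * 3.6 = 57.8 km/h

57.8
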